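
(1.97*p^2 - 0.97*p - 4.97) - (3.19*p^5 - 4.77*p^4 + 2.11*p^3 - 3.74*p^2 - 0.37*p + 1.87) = -3.19*p^5 + 4.77*p^4 - 2.11*p^3 + 5.71*p^2 - 0.6*p - 6.84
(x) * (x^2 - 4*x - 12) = x^3 - 4*x^2 - 12*x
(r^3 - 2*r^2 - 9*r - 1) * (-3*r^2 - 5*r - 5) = -3*r^5 + r^4 + 32*r^3 + 58*r^2 + 50*r + 5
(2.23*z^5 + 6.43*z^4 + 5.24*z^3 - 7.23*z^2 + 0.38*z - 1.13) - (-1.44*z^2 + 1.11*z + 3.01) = 2.23*z^5 + 6.43*z^4 + 5.24*z^3 - 5.79*z^2 - 0.73*z - 4.14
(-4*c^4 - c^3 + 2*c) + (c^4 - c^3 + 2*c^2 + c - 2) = -3*c^4 - 2*c^3 + 2*c^2 + 3*c - 2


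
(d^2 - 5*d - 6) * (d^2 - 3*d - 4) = d^4 - 8*d^3 + 5*d^2 + 38*d + 24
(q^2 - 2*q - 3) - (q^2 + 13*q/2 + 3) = -17*q/2 - 6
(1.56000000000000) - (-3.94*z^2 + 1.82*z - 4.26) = 3.94*z^2 - 1.82*z + 5.82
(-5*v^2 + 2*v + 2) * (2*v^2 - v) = -10*v^4 + 9*v^3 + 2*v^2 - 2*v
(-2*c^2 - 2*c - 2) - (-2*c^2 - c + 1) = -c - 3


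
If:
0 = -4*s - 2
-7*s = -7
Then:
No Solution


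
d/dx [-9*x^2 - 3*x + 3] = -18*x - 3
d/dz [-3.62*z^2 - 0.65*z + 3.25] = -7.24*z - 0.65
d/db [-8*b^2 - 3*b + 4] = -16*b - 3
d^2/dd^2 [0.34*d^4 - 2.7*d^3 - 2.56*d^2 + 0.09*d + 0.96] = 4.08*d^2 - 16.2*d - 5.12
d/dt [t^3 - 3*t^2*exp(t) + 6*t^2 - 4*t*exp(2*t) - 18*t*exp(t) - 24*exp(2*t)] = -3*t^2*exp(t) + 3*t^2 - 8*t*exp(2*t) - 24*t*exp(t) + 12*t - 52*exp(2*t) - 18*exp(t)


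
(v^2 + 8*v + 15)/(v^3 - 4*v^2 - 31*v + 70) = (v + 3)/(v^2 - 9*v + 14)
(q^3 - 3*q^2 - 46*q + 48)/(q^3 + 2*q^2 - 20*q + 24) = (q^2 - 9*q + 8)/(q^2 - 4*q + 4)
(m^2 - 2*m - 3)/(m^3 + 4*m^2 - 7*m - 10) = (m - 3)/(m^2 + 3*m - 10)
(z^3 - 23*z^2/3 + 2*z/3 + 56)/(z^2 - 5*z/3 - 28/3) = z - 6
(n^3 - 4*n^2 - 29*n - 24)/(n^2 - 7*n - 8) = n + 3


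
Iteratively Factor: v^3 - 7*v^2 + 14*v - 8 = (v - 1)*(v^2 - 6*v + 8) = (v - 2)*(v - 1)*(v - 4)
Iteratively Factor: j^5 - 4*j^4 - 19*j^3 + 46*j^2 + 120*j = (j - 5)*(j^4 + j^3 - 14*j^2 - 24*j) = (j - 5)*(j - 4)*(j^3 + 5*j^2 + 6*j) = (j - 5)*(j - 4)*(j + 3)*(j^2 + 2*j) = (j - 5)*(j - 4)*(j + 2)*(j + 3)*(j)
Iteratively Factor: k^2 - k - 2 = (k + 1)*(k - 2)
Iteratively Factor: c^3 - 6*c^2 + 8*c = (c)*(c^2 - 6*c + 8) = c*(c - 2)*(c - 4)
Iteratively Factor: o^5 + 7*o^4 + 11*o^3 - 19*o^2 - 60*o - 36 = (o + 2)*(o^4 + 5*o^3 + o^2 - 21*o - 18) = (o - 2)*(o + 2)*(o^3 + 7*o^2 + 15*o + 9) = (o - 2)*(o + 2)*(o + 3)*(o^2 + 4*o + 3) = (o - 2)*(o + 2)*(o + 3)^2*(o + 1)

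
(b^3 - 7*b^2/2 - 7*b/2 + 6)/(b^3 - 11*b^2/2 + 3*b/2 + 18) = (b - 1)/(b - 3)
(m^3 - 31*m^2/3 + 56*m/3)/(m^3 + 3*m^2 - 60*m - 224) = m*(3*m - 7)/(3*(m^2 + 11*m + 28))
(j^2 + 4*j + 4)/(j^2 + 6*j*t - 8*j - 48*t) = (j^2 + 4*j + 4)/(j^2 + 6*j*t - 8*j - 48*t)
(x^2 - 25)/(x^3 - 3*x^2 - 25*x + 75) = 1/(x - 3)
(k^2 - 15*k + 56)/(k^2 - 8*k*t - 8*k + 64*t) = (7 - k)/(-k + 8*t)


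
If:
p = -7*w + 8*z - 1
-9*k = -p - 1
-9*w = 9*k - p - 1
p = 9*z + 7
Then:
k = -64/9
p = -65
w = 0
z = -8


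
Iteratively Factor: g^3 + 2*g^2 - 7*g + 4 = (g - 1)*(g^2 + 3*g - 4) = (g - 1)*(g + 4)*(g - 1)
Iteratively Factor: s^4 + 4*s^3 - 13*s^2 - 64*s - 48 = (s + 1)*(s^3 + 3*s^2 - 16*s - 48) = (s + 1)*(s + 4)*(s^2 - s - 12) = (s + 1)*(s + 3)*(s + 4)*(s - 4)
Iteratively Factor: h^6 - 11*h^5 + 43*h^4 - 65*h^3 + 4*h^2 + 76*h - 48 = (h - 4)*(h^5 - 7*h^4 + 15*h^3 - 5*h^2 - 16*h + 12) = (h - 4)*(h - 2)*(h^4 - 5*h^3 + 5*h^2 + 5*h - 6) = (h - 4)*(h - 2)*(h - 1)*(h^3 - 4*h^2 + h + 6) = (h - 4)*(h - 2)^2*(h - 1)*(h^2 - 2*h - 3) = (h - 4)*(h - 2)^2*(h - 1)*(h + 1)*(h - 3)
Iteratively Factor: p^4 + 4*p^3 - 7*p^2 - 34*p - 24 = (p + 4)*(p^3 - 7*p - 6) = (p - 3)*(p + 4)*(p^2 + 3*p + 2) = (p - 3)*(p + 2)*(p + 4)*(p + 1)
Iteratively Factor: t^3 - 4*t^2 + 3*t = (t - 1)*(t^2 - 3*t) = t*(t - 1)*(t - 3)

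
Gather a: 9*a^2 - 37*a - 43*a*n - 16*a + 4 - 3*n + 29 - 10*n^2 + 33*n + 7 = 9*a^2 + a*(-43*n - 53) - 10*n^2 + 30*n + 40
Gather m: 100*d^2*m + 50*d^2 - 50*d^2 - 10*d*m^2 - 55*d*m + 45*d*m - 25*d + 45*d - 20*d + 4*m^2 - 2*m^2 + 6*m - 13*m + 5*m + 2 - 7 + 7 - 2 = m^2*(2 - 10*d) + m*(100*d^2 - 10*d - 2)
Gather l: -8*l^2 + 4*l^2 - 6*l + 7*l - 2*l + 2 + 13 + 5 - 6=-4*l^2 - l + 14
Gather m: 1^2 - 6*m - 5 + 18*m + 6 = 12*m + 2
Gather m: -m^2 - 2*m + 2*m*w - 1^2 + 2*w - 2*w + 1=-m^2 + m*(2*w - 2)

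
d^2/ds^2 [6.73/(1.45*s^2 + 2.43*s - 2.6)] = (-28.29965*s^2 - 47.42631*s + 6.73*(2.9*s + 2.43)*(5.8*s + 4.86) + 50.7442)/(1.45*s^2 + 2.43*s - 2.6)^3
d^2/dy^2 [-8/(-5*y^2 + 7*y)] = 16*(-5*y*(5*y - 7) + (10*y - 7)^2)/(y^3*(5*y - 7)^3)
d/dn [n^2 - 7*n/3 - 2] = 2*n - 7/3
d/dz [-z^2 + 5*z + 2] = 5 - 2*z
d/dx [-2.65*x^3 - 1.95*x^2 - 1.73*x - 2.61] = -7.95*x^2 - 3.9*x - 1.73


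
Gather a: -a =-a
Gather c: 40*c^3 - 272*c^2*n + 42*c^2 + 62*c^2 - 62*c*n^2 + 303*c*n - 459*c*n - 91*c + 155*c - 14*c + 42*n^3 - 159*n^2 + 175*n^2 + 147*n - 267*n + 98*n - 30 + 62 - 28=40*c^3 + c^2*(104 - 272*n) + c*(-62*n^2 - 156*n + 50) + 42*n^3 + 16*n^2 - 22*n + 4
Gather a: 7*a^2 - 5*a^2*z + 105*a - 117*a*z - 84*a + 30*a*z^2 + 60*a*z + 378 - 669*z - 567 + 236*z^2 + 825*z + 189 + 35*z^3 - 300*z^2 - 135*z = a^2*(7 - 5*z) + a*(30*z^2 - 57*z + 21) + 35*z^3 - 64*z^2 + 21*z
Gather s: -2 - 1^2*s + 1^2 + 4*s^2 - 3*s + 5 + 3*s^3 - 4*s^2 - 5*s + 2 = 3*s^3 - 9*s + 6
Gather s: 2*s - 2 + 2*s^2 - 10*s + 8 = 2*s^2 - 8*s + 6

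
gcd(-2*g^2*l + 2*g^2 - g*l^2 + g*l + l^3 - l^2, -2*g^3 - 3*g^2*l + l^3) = 2*g^2 + g*l - l^2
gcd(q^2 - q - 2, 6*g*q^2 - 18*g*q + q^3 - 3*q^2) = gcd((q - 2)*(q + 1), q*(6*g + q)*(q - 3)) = 1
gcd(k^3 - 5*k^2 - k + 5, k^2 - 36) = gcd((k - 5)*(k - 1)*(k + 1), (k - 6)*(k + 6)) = 1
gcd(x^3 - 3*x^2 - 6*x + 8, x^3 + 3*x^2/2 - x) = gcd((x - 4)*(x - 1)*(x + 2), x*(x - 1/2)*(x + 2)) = x + 2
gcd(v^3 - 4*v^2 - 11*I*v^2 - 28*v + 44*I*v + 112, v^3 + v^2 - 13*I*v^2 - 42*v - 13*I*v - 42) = v - 7*I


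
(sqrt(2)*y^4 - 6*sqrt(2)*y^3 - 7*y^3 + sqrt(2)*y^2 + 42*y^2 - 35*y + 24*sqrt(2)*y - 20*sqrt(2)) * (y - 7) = sqrt(2)*y^5 - 13*sqrt(2)*y^4 - 7*y^4 + 43*sqrt(2)*y^3 + 91*y^3 - 329*y^2 + 17*sqrt(2)*y^2 - 188*sqrt(2)*y + 245*y + 140*sqrt(2)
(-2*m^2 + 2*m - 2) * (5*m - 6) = -10*m^3 + 22*m^2 - 22*m + 12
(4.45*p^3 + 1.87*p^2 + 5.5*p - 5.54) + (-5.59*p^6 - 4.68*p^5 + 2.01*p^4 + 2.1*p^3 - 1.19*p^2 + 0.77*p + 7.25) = -5.59*p^6 - 4.68*p^5 + 2.01*p^4 + 6.55*p^3 + 0.68*p^2 + 6.27*p + 1.71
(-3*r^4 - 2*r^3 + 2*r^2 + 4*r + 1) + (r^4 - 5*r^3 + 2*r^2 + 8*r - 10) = -2*r^4 - 7*r^3 + 4*r^2 + 12*r - 9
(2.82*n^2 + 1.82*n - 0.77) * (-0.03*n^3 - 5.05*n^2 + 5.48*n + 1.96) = -0.0846*n^5 - 14.2956*n^4 + 6.2857*n^3 + 19.3893*n^2 - 0.652400000000001*n - 1.5092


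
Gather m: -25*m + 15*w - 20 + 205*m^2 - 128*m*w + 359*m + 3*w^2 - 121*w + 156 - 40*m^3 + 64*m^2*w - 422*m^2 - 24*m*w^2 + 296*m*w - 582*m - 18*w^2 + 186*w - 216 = -40*m^3 + m^2*(64*w - 217) + m*(-24*w^2 + 168*w - 248) - 15*w^2 + 80*w - 80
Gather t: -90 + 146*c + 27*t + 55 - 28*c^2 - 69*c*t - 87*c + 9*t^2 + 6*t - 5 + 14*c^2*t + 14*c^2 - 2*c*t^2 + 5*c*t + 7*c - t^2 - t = -14*c^2 + 66*c + t^2*(8 - 2*c) + t*(14*c^2 - 64*c + 32) - 40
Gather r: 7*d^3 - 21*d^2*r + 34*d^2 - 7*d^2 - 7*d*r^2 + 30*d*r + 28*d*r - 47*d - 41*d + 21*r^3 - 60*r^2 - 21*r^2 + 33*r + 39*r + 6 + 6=7*d^3 + 27*d^2 - 88*d + 21*r^3 + r^2*(-7*d - 81) + r*(-21*d^2 + 58*d + 72) + 12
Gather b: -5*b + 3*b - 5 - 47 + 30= -2*b - 22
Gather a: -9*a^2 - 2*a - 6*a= -9*a^2 - 8*a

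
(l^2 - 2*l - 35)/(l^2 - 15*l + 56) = (l + 5)/(l - 8)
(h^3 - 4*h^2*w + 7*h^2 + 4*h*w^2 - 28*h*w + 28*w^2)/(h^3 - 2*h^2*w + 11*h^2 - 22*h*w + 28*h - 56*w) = (h - 2*w)/(h + 4)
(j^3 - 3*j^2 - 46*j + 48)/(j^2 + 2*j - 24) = (j^2 - 9*j + 8)/(j - 4)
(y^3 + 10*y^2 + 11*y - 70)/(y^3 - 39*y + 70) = (y + 5)/(y - 5)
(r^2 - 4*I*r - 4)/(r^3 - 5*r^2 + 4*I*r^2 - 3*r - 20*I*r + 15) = (r^2 - 4*I*r - 4)/(r^3 + r^2*(-5 + 4*I) - r*(3 + 20*I) + 15)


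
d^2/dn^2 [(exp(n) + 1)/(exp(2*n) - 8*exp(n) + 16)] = (exp(2*n) + 20*exp(n) + 24)*exp(n)/(exp(4*n) - 16*exp(3*n) + 96*exp(2*n) - 256*exp(n) + 256)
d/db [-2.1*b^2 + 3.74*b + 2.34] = 3.74 - 4.2*b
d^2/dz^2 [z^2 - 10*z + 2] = 2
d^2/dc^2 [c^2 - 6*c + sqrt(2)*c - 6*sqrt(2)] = 2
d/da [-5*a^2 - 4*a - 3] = -10*a - 4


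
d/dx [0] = 0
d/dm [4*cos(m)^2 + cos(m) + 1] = -(8*cos(m) + 1)*sin(m)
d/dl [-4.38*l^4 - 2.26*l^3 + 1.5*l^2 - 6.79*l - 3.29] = -17.52*l^3 - 6.78*l^2 + 3.0*l - 6.79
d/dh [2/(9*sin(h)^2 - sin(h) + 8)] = 2*(1 - 18*sin(h))*cos(h)/(9*sin(h)^2 - sin(h) + 8)^2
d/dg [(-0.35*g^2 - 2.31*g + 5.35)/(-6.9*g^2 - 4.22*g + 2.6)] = (-14.462*g^2 + 72.01*g + 16.571)/(47.61*g^4 + 58.236*g^3 - 18.0716*g^2 - 21.944*g + 6.76)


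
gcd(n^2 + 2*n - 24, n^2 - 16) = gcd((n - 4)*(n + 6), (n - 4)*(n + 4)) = n - 4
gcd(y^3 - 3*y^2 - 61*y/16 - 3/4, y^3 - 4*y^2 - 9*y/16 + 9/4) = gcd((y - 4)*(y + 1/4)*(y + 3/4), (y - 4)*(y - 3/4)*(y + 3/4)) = y^2 - 13*y/4 - 3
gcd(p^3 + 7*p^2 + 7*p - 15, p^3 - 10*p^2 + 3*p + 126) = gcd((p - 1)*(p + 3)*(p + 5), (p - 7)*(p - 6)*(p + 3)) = p + 3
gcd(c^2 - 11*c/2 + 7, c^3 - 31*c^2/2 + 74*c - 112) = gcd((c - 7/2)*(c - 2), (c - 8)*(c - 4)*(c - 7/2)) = c - 7/2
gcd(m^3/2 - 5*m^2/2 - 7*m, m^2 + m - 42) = 1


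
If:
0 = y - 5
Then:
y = 5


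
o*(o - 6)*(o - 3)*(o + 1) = o^4 - 8*o^3 + 9*o^2 + 18*o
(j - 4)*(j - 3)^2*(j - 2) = j^4 - 12*j^3 + 53*j^2 - 102*j + 72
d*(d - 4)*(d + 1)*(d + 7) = d^4 + 4*d^3 - 25*d^2 - 28*d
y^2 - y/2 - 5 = (y - 5/2)*(y + 2)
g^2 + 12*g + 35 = (g + 5)*(g + 7)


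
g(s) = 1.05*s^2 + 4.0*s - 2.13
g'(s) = 2.1*s + 4.0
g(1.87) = 9.02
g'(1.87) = 7.93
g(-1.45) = -5.72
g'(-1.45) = 0.96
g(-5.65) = 8.79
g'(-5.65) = -7.86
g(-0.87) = -4.82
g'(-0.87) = 2.17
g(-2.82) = -5.06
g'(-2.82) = -1.92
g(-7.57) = 27.76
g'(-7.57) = -11.90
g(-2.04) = -5.92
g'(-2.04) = -0.28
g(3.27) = 22.18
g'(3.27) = 10.87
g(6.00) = 59.67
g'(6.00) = 16.60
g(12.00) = 197.07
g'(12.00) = 29.20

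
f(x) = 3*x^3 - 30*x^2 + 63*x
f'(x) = 9*x^2 - 60*x + 63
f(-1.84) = -236.18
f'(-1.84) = 203.87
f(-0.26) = -18.46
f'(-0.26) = 79.21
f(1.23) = 37.69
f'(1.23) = 2.82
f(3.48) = -17.64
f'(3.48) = -36.81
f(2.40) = 19.87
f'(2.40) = -29.16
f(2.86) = 4.97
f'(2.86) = -34.98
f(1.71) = 35.01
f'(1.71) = -13.28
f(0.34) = 18.07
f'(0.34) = 43.64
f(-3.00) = -540.00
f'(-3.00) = 324.00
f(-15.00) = -17820.00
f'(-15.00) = 2988.00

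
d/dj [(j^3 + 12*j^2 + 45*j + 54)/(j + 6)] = 2*j + 6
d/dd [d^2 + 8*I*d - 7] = 2*d + 8*I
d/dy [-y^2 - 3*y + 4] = -2*y - 3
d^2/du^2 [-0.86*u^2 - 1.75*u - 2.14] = -1.72000000000000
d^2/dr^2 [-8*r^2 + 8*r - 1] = -16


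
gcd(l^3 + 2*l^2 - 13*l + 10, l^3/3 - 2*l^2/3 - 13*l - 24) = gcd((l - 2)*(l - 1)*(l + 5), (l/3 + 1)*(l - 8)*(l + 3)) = 1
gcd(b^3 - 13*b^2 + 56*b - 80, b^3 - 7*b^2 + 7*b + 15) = b - 5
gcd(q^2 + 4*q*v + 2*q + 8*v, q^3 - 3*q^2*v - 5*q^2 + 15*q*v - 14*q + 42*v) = q + 2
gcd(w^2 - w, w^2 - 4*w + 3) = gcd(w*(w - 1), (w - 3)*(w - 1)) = w - 1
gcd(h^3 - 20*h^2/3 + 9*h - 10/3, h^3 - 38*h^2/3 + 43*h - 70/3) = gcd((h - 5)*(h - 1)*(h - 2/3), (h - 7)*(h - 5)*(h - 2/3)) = h^2 - 17*h/3 + 10/3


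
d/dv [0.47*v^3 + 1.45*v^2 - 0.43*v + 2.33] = 1.41*v^2 + 2.9*v - 0.43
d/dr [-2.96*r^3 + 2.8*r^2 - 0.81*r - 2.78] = -8.88*r^2 + 5.6*r - 0.81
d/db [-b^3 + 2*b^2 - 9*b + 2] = -3*b^2 + 4*b - 9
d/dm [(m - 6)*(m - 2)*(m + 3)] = 3*m^2 - 10*m - 12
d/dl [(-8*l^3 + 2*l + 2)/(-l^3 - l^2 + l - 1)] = 4*(2*l^4 - 3*l^3 + 8*l^2 + l - 1)/(l^6 + 2*l^5 - l^4 + 3*l^2 - 2*l + 1)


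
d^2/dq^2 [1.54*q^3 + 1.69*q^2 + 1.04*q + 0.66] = 9.24*q + 3.38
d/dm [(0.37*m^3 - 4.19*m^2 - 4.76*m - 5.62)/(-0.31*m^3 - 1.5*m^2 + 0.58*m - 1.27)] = (-1.8539*m^4 - 2.522*m^3 - 16.2065*m^2 - 6.2174*m + 9.3048)/(0.0961*m^6 + 0.93*m^5 + 1.8904*m^4 - 0.9526*m^3 + 4.1464*m^2 - 1.4732*m + 1.6129)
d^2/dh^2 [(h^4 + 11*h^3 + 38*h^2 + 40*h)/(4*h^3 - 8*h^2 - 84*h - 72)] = (85*h^6 + 993*h^5 + 4773*h^4 + 11671*h^3 + 14634*h^2 + 6372*h - 2808)/(2*(h^9 - 6*h^8 - 51*h^7 + 190*h^6 + 1287*h^5 - 594*h^4 - 12825*h^3 - 25758*h^2 - 20412*h - 5832))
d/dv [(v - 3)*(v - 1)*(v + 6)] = 3*v^2 + 4*v - 21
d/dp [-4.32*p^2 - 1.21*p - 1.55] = -8.64*p - 1.21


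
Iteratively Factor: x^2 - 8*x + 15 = (x - 3)*(x - 5)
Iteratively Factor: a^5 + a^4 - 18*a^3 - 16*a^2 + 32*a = (a + 2)*(a^4 - a^3 - 16*a^2 + 16*a) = (a + 2)*(a + 4)*(a^3 - 5*a^2 + 4*a) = (a - 1)*(a + 2)*(a + 4)*(a^2 - 4*a) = a*(a - 1)*(a + 2)*(a + 4)*(a - 4)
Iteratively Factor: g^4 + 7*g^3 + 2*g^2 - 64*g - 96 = (g + 4)*(g^3 + 3*g^2 - 10*g - 24) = (g - 3)*(g + 4)*(g^2 + 6*g + 8) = (g - 3)*(g + 4)^2*(g + 2)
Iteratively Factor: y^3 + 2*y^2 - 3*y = (y - 1)*(y^2 + 3*y) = (y - 1)*(y + 3)*(y)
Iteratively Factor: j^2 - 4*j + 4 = (j - 2)*(j - 2)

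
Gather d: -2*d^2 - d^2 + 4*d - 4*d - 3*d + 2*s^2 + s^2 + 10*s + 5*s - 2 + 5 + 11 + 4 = -3*d^2 - 3*d + 3*s^2 + 15*s + 18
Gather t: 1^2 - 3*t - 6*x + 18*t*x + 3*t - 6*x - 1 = 18*t*x - 12*x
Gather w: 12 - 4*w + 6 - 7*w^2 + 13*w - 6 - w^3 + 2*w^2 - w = -w^3 - 5*w^2 + 8*w + 12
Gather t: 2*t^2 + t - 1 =2*t^2 + t - 1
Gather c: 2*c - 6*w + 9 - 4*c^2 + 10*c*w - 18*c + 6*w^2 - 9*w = -4*c^2 + c*(10*w - 16) + 6*w^2 - 15*w + 9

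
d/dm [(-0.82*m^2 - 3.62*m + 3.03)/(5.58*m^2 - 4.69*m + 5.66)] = (24.0454*m^2 - 43.0972*m - 6.2785)/(31.1364*m^4 - 52.3404*m^3 + 85.1617*m^2 - 53.0908*m + 32.0356)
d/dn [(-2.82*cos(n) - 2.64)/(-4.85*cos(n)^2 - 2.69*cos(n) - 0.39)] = (13.677*cos(n)^2 + 25.608*cos(n) + 6.0018)*sin(n)/(23.5225*cos(n)^4 + 26.093*cos(n)^3 + 11.0191*cos(n)^2 + 2.0982*cos(n) + 0.1521)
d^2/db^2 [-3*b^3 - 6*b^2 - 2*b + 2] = -18*b - 12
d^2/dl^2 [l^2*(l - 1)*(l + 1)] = 12*l^2 - 2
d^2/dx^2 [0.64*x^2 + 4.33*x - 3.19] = 1.28000000000000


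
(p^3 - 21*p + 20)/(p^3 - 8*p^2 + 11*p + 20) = (p^2 + 4*p - 5)/(p^2 - 4*p - 5)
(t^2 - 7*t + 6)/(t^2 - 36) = (t - 1)/(t + 6)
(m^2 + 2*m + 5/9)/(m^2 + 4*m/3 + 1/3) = (m + 5/3)/(m + 1)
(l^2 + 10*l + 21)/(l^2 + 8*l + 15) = (l + 7)/(l + 5)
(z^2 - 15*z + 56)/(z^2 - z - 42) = (z - 8)/(z + 6)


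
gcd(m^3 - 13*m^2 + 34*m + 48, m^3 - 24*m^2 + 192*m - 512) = m - 8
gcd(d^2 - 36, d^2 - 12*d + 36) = d - 6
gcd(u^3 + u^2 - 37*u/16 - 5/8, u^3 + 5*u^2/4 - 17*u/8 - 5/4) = u^2 + 3*u/4 - 5/2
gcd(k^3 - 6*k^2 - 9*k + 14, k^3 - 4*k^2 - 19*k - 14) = k^2 - 5*k - 14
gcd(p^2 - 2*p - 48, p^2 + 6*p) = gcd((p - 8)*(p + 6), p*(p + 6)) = p + 6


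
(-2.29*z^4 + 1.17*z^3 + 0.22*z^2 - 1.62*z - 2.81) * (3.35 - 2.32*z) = 5.3128*z^5 - 10.3859*z^4 + 3.4091*z^3 + 4.4954*z^2 + 1.0922*z - 9.4135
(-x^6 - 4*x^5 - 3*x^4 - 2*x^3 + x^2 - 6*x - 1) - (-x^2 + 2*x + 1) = -x^6 - 4*x^5 - 3*x^4 - 2*x^3 + 2*x^2 - 8*x - 2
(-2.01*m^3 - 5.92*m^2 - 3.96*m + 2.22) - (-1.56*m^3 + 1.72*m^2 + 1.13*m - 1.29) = -0.45*m^3 - 7.64*m^2 - 5.09*m + 3.51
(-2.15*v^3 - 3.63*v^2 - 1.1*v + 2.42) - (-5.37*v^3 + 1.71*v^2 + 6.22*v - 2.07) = 3.22*v^3 - 5.34*v^2 - 7.32*v + 4.49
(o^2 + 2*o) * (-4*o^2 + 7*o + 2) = -4*o^4 - o^3 + 16*o^2 + 4*o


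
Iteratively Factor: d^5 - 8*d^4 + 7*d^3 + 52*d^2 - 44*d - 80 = (d - 2)*(d^4 - 6*d^3 - 5*d^2 + 42*d + 40) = (d - 4)*(d - 2)*(d^3 - 2*d^2 - 13*d - 10) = (d - 4)*(d - 2)*(d + 2)*(d^2 - 4*d - 5) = (d - 5)*(d - 4)*(d - 2)*(d + 2)*(d + 1)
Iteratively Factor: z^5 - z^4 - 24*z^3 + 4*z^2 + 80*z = (z)*(z^4 - z^3 - 24*z^2 + 4*z + 80) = z*(z - 5)*(z^3 + 4*z^2 - 4*z - 16) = z*(z - 5)*(z + 4)*(z^2 - 4) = z*(z - 5)*(z - 2)*(z + 4)*(z + 2)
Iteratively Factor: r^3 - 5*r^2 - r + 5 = (r + 1)*(r^2 - 6*r + 5) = (r - 1)*(r + 1)*(r - 5)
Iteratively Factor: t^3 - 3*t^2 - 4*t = (t)*(t^2 - 3*t - 4) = t*(t - 4)*(t + 1)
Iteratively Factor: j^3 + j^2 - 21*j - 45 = (j - 5)*(j^2 + 6*j + 9) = (j - 5)*(j + 3)*(j + 3)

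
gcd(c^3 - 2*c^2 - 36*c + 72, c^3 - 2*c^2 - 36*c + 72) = c^3 - 2*c^2 - 36*c + 72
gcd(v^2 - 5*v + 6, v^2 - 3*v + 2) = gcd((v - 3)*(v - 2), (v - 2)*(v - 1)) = v - 2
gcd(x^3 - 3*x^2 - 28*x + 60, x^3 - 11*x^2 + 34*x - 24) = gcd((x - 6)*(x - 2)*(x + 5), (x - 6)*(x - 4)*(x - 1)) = x - 6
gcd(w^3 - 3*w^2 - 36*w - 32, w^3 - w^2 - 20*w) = w + 4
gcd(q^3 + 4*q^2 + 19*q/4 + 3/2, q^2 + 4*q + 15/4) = q + 3/2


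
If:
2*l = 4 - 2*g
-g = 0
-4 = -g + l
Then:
No Solution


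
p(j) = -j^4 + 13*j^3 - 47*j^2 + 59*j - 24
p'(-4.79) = 1843.69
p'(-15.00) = 23744.00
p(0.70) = -1.51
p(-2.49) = -701.45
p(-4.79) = -3340.14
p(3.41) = 10.93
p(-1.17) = -180.06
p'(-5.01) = 2011.85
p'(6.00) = 35.00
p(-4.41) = -2691.44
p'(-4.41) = 1575.08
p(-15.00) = -105984.00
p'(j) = -4*j^3 + 39*j^2 - 94*j + 59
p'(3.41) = 33.35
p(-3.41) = -1422.40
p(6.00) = 150.00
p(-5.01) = -3764.08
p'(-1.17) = 228.77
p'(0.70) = 10.94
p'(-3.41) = 991.64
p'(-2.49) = 596.62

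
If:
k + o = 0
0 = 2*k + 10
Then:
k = -5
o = 5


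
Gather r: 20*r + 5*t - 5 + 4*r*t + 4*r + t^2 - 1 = r*(4*t + 24) + t^2 + 5*t - 6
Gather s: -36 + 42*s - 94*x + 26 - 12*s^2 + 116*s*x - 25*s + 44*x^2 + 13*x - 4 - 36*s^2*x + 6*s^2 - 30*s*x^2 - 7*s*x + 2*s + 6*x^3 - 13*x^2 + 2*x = s^2*(-36*x - 6) + s*(-30*x^2 + 109*x + 19) + 6*x^3 + 31*x^2 - 79*x - 14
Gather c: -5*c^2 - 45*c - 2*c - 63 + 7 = -5*c^2 - 47*c - 56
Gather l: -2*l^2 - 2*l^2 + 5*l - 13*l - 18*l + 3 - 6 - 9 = -4*l^2 - 26*l - 12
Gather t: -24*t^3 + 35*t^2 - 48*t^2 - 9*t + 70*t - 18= -24*t^3 - 13*t^2 + 61*t - 18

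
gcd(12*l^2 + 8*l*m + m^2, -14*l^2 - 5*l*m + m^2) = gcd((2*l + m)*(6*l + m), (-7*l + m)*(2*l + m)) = 2*l + m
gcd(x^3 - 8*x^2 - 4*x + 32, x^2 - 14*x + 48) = x - 8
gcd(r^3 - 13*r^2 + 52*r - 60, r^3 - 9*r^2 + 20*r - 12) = r^2 - 8*r + 12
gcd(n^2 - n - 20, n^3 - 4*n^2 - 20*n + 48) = n + 4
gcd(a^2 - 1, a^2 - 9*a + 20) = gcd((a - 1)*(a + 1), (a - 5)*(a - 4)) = 1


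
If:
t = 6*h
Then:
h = t/6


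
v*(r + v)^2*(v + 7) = r^2*v^2 + 7*r^2*v + 2*r*v^3 + 14*r*v^2 + v^4 + 7*v^3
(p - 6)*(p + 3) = p^2 - 3*p - 18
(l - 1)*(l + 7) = l^2 + 6*l - 7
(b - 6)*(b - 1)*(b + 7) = b^3 - 43*b + 42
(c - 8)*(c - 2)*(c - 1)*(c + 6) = c^4 - 5*c^3 - 40*c^2 + 140*c - 96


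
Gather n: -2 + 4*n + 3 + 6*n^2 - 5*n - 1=6*n^2 - n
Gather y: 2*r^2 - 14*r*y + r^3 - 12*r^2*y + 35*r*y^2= r^3 + 2*r^2 + 35*r*y^2 + y*(-12*r^2 - 14*r)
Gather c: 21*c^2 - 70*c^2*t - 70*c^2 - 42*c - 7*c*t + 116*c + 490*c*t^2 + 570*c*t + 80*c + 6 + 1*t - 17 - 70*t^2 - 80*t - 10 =c^2*(-70*t - 49) + c*(490*t^2 + 563*t + 154) - 70*t^2 - 79*t - 21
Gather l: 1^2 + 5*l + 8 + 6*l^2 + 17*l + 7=6*l^2 + 22*l + 16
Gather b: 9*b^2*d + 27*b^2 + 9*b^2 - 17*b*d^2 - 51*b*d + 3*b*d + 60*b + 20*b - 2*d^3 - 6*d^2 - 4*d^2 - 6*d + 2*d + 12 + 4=b^2*(9*d + 36) + b*(-17*d^2 - 48*d + 80) - 2*d^3 - 10*d^2 - 4*d + 16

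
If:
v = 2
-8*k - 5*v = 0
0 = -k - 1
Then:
No Solution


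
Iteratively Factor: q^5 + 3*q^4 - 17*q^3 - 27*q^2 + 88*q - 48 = (q - 1)*(q^4 + 4*q^3 - 13*q^2 - 40*q + 48) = (q - 1)*(q + 4)*(q^3 - 13*q + 12) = (q - 3)*(q - 1)*(q + 4)*(q^2 + 3*q - 4) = (q - 3)*(q - 1)*(q + 4)^2*(q - 1)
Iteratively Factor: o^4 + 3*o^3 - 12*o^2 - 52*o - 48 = (o + 2)*(o^3 + o^2 - 14*o - 24) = (o - 4)*(o + 2)*(o^2 + 5*o + 6) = (o - 4)*(o + 2)^2*(o + 3)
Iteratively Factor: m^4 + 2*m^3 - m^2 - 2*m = (m)*(m^3 + 2*m^2 - m - 2) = m*(m + 1)*(m^2 + m - 2) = m*(m - 1)*(m + 1)*(m + 2)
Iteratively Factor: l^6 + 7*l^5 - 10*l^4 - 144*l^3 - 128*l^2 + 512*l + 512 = (l + 1)*(l^5 + 6*l^4 - 16*l^3 - 128*l^2 + 512) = (l + 1)*(l + 4)*(l^4 + 2*l^3 - 24*l^2 - 32*l + 128) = (l - 2)*(l + 1)*(l + 4)*(l^3 + 4*l^2 - 16*l - 64) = (l - 4)*(l - 2)*(l + 1)*(l + 4)*(l^2 + 8*l + 16) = (l - 4)*(l - 2)*(l + 1)*(l + 4)^2*(l + 4)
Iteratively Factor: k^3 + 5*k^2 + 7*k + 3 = (k + 3)*(k^2 + 2*k + 1) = (k + 1)*(k + 3)*(k + 1)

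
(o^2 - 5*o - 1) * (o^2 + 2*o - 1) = o^4 - 3*o^3 - 12*o^2 + 3*o + 1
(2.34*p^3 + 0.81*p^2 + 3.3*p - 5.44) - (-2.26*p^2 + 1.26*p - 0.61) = 2.34*p^3 + 3.07*p^2 + 2.04*p - 4.83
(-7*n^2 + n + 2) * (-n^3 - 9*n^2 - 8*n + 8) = 7*n^5 + 62*n^4 + 45*n^3 - 82*n^2 - 8*n + 16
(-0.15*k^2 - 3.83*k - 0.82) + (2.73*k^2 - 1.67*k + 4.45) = 2.58*k^2 - 5.5*k + 3.63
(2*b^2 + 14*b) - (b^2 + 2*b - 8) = b^2 + 12*b + 8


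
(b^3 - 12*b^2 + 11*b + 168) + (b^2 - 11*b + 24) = b^3 - 11*b^2 + 192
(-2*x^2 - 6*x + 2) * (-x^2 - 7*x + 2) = 2*x^4 + 20*x^3 + 36*x^2 - 26*x + 4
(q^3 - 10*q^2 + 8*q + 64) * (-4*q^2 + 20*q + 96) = -4*q^5 + 60*q^4 - 136*q^3 - 1056*q^2 + 2048*q + 6144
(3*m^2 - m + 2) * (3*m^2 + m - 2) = 9*m^4 - m^2 + 4*m - 4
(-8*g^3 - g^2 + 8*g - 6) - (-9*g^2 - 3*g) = -8*g^3 + 8*g^2 + 11*g - 6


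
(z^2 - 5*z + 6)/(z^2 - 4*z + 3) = (z - 2)/(z - 1)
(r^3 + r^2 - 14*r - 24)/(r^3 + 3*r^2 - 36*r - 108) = (r^2 - 2*r - 8)/(r^2 - 36)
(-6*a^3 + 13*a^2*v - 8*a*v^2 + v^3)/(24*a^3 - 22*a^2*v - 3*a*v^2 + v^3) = (-a + v)/(4*a + v)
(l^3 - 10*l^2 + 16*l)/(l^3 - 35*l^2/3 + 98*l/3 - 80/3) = 3*l/(3*l - 5)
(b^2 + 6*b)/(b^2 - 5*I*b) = (b + 6)/(b - 5*I)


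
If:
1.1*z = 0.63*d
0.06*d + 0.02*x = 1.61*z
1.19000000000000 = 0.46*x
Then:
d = 0.06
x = 2.59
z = 0.03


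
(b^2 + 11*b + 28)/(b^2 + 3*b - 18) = (b^2 + 11*b + 28)/(b^2 + 3*b - 18)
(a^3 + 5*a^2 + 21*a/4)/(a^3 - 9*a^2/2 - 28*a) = (a + 3/2)/(a - 8)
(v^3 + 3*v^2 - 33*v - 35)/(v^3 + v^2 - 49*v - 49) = (v - 5)/(v - 7)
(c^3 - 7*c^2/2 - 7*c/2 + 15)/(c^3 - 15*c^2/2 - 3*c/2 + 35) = (c - 3)/(c - 7)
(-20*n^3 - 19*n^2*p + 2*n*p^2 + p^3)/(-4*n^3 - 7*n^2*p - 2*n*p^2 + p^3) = (5*n + p)/(n + p)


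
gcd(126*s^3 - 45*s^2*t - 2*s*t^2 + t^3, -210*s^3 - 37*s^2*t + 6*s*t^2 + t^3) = 42*s^2 - s*t - t^2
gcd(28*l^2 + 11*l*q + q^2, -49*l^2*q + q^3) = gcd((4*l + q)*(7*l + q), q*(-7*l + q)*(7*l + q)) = 7*l + q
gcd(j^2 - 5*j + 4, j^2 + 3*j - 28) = j - 4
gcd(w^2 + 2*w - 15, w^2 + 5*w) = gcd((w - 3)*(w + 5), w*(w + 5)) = w + 5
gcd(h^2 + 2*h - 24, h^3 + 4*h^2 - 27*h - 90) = h + 6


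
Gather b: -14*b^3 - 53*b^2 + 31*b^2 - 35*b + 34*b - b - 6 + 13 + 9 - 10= -14*b^3 - 22*b^2 - 2*b + 6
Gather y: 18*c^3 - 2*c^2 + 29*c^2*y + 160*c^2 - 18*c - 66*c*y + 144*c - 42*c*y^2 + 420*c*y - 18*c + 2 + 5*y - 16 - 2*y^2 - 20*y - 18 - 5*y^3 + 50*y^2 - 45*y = 18*c^3 + 158*c^2 + 108*c - 5*y^3 + y^2*(48 - 42*c) + y*(29*c^2 + 354*c - 60) - 32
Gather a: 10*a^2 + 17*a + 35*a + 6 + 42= 10*a^2 + 52*a + 48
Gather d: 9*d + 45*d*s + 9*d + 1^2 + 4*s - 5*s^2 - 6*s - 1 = d*(45*s + 18) - 5*s^2 - 2*s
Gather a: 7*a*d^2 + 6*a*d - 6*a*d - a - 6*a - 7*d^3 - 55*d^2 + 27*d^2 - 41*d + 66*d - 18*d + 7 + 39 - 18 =a*(7*d^2 - 7) - 7*d^3 - 28*d^2 + 7*d + 28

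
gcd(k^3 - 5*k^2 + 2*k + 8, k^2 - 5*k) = 1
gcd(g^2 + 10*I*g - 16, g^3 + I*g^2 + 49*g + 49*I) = 1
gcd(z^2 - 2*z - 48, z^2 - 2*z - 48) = z^2 - 2*z - 48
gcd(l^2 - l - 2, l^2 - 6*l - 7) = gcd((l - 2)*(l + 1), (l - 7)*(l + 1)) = l + 1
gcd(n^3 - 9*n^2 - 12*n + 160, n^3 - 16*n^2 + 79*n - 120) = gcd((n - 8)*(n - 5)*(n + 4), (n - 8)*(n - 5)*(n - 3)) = n^2 - 13*n + 40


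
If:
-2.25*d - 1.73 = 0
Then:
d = -0.77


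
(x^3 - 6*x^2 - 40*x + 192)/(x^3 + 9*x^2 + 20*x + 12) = (x^2 - 12*x + 32)/(x^2 + 3*x + 2)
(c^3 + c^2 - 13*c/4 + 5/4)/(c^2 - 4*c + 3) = (c^2 + 2*c - 5/4)/(c - 3)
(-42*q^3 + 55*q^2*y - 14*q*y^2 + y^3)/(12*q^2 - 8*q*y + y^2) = (7*q^2 - 8*q*y + y^2)/(-2*q + y)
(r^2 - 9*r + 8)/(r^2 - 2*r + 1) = (r - 8)/(r - 1)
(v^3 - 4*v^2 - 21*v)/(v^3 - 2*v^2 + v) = (v^2 - 4*v - 21)/(v^2 - 2*v + 1)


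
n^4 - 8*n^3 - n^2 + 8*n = n*(n - 8)*(n - 1)*(n + 1)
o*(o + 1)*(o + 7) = o^3 + 8*o^2 + 7*o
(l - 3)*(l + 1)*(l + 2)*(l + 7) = l^4 + 7*l^3 - 7*l^2 - 55*l - 42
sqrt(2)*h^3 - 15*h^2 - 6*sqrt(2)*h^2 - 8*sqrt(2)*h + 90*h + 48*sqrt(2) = (h - 6)*(h - 8*sqrt(2))*(sqrt(2)*h + 1)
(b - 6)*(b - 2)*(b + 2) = b^3 - 6*b^2 - 4*b + 24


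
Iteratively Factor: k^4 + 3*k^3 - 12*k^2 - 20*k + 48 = (k + 4)*(k^3 - k^2 - 8*k + 12) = (k - 2)*(k + 4)*(k^2 + k - 6) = (k - 2)*(k + 3)*(k + 4)*(k - 2)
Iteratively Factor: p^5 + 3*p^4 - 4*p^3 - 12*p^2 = (p + 2)*(p^4 + p^3 - 6*p^2) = (p - 2)*(p + 2)*(p^3 + 3*p^2) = p*(p - 2)*(p + 2)*(p^2 + 3*p) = p^2*(p - 2)*(p + 2)*(p + 3)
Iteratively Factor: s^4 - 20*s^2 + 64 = (s + 4)*(s^3 - 4*s^2 - 4*s + 16) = (s + 2)*(s + 4)*(s^2 - 6*s + 8) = (s - 2)*(s + 2)*(s + 4)*(s - 4)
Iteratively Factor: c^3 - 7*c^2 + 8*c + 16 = (c - 4)*(c^2 - 3*c - 4) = (c - 4)^2*(c + 1)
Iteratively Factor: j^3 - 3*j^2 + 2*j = (j)*(j^2 - 3*j + 2) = j*(j - 2)*(j - 1)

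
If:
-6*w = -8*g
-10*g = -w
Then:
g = 0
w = 0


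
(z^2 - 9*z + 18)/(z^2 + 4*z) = (z^2 - 9*z + 18)/(z*(z + 4))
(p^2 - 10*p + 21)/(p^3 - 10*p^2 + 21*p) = 1/p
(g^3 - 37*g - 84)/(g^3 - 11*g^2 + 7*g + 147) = (g + 4)/(g - 7)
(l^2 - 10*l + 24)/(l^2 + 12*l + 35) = (l^2 - 10*l + 24)/(l^2 + 12*l + 35)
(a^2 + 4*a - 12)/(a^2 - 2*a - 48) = (a - 2)/(a - 8)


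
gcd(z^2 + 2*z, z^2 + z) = z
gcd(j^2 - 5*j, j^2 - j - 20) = j - 5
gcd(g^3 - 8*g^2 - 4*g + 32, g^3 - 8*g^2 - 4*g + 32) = g^3 - 8*g^2 - 4*g + 32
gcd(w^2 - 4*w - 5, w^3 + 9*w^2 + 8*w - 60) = 1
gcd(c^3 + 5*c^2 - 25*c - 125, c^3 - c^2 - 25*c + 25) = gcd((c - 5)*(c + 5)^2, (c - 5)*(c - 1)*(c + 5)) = c^2 - 25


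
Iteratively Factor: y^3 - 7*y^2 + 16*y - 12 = (y - 3)*(y^2 - 4*y + 4) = (y - 3)*(y - 2)*(y - 2)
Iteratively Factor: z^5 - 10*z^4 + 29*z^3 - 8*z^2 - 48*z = (z - 4)*(z^4 - 6*z^3 + 5*z^2 + 12*z) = (z - 4)*(z + 1)*(z^3 - 7*z^2 + 12*z) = (z - 4)*(z - 3)*(z + 1)*(z^2 - 4*z) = (z - 4)^2*(z - 3)*(z + 1)*(z)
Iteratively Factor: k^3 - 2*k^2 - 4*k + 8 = (k - 2)*(k^2 - 4) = (k - 2)^2*(k + 2)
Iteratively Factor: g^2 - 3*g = (g)*(g - 3)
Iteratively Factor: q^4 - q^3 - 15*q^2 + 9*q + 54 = (q - 3)*(q^3 + 2*q^2 - 9*q - 18) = (q - 3)*(q + 2)*(q^2 - 9) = (q - 3)*(q + 2)*(q + 3)*(q - 3)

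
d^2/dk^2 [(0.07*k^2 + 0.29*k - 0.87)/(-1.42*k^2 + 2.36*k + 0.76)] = (-2.22044604925031e-16*k^4 - 1.63868*k^3 + 10.072344*k^2 - 19.371072*k + 12.528336)/(2.863288*k^6 - 14.276112*k^5 + 19.129104*k^4 + 2.137216*k^3 - 10.238112*k^2 - 4.089408*k - 0.438976)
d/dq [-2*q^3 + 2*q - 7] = 2 - 6*q^2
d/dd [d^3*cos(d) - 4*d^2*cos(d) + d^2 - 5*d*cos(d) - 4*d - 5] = -d^3*sin(d) + 4*d^2*sin(d) + 3*d^2*cos(d) + 5*d*sin(d) - 8*d*cos(d) + 2*d - 5*cos(d) - 4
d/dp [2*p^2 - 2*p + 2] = 4*p - 2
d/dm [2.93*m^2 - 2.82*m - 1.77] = 5.86*m - 2.82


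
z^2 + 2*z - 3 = (z - 1)*(z + 3)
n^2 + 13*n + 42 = (n + 6)*(n + 7)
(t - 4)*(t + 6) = t^2 + 2*t - 24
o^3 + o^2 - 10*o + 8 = (o - 2)*(o - 1)*(o + 4)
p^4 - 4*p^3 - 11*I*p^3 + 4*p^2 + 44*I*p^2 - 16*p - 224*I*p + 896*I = (p - 4)*(p - 8*I)*(p - 7*I)*(p + 4*I)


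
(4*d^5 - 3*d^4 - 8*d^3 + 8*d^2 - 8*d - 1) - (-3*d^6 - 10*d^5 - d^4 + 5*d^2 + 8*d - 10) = 3*d^6 + 14*d^5 - 2*d^4 - 8*d^3 + 3*d^2 - 16*d + 9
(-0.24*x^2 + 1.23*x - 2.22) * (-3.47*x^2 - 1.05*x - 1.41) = 0.8328*x^4 - 4.0161*x^3 + 6.7503*x^2 + 0.5967*x + 3.1302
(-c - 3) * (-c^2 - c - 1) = c^3 + 4*c^2 + 4*c + 3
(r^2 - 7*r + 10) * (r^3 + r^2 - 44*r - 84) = r^5 - 6*r^4 - 41*r^3 + 234*r^2 + 148*r - 840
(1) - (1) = 0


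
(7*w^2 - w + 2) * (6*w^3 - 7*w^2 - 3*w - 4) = 42*w^5 - 55*w^4 - 2*w^3 - 39*w^2 - 2*w - 8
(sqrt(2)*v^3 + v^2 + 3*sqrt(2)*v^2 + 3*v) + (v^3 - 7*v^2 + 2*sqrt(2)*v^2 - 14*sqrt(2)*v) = v^3 + sqrt(2)*v^3 - 6*v^2 + 5*sqrt(2)*v^2 - 14*sqrt(2)*v + 3*v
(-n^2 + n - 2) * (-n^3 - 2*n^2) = n^5 + n^4 + 4*n^2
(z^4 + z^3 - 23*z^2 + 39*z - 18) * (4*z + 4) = 4*z^5 + 8*z^4 - 88*z^3 + 64*z^2 + 84*z - 72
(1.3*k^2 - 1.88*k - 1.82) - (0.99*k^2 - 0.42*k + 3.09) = 0.31*k^2 - 1.46*k - 4.91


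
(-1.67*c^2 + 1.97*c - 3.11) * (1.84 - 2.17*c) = 3.6239*c^3 - 7.3477*c^2 + 10.3735*c - 5.7224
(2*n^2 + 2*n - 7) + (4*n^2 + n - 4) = 6*n^2 + 3*n - 11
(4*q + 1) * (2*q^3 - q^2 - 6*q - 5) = 8*q^4 - 2*q^3 - 25*q^2 - 26*q - 5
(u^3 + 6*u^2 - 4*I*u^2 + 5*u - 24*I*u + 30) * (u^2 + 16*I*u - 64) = u^5 + 6*u^4 + 12*I*u^4 + 5*u^3 + 72*I*u^3 + 30*u^2 + 336*I*u^2 - 320*u + 2016*I*u - 1920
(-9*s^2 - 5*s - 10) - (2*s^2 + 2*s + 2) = -11*s^2 - 7*s - 12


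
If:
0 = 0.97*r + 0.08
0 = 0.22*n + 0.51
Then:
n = -2.32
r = -0.08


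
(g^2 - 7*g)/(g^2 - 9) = g*(g - 7)/(g^2 - 9)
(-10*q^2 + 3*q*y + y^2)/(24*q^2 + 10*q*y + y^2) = (-10*q^2 + 3*q*y + y^2)/(24*q^2 + 10*q*y + y^2)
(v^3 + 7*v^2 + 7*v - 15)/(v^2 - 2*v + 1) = (v^2 + 8*v + 15)/(v - 1)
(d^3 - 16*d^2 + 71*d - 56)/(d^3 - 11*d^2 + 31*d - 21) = (d - 8)/(d - 3)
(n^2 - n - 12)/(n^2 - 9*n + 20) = (n + 3)/(n - 5)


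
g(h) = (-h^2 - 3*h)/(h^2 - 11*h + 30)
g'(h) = (11 - 2*h)*(-h^2 - 3*h)/(h^2 - 11*h + 30)^2 + (-2*h - 3)/(h^2 - 11*h + 30)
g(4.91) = -395.90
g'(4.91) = -4892.82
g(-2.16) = 0.03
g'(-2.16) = 0.03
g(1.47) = -0.41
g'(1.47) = -0.58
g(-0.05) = 0.00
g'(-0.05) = -0.09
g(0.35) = -0.04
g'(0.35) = -0.16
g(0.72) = -0.12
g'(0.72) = -0.25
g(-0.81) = 0.04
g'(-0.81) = -0.02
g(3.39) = -5.16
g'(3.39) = -7.50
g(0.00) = 0.00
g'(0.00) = -0.10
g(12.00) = -4.29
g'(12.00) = 0.68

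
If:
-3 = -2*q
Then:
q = 3/2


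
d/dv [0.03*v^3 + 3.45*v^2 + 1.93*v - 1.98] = 0.09*v^2 + 6.9*v + 1.93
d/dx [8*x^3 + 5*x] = 24*x^2 + 5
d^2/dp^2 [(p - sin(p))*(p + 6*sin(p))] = -5*p*sin(p) + 24*sin(p)^2 + 10*cos(p) - 10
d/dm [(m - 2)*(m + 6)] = 2*m + 4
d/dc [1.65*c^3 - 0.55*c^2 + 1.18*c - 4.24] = 4.95*c^2 - 1.1*c + 1.18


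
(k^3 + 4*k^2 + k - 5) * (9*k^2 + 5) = 9*k^5 + 36*k^4 + 14*k^3 - 25*k^2 + 5*k - 25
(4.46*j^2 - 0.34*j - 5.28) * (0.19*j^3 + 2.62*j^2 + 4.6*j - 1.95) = 0.8474*j^5 + 11.6206*j^4 + 18.622*j^3 - 24.0946*j^2 - 23.625*j + 10.296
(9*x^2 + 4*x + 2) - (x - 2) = 9*x^2 + 3*x + 4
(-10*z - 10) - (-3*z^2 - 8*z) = 3*z^2 - 2*z - 10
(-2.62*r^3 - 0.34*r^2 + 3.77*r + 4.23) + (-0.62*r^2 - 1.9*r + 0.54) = -2.62*r^3 - 0.96*r^2 + 1.87*r + 4.77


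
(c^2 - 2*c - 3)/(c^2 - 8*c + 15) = (c + 1)/(c - 5)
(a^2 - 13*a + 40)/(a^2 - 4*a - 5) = (a - 8)/(a + 1)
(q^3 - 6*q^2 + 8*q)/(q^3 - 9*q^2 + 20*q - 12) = q*(q - 4)/(q^2 - 7*q + 6)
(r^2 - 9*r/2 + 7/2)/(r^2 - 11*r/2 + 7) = (r - 1)/(r - 2)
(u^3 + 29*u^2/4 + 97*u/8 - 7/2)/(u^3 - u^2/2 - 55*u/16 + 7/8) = 2*(2*u^2 + 15*u + 28)/(4*u^2 - u - 14)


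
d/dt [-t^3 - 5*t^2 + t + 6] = -3*t^2 - 10*t + 1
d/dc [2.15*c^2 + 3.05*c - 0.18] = 4.3*c + 3.05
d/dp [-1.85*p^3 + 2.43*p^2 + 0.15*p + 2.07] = -5.55*p^2 + 4.86*p + 0.15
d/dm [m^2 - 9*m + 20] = 2*m - 9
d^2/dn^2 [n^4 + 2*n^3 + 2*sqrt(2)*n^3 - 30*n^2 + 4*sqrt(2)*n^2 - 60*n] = 12*n^2 + 12*n + 12*sqrt(2)*n - 60 + 8*sqrt(2)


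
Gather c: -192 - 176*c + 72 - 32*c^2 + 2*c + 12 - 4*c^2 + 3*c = -36*c^2 - 171*c - 108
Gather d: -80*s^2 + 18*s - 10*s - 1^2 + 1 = -80*s^2 + 8*s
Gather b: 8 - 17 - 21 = -30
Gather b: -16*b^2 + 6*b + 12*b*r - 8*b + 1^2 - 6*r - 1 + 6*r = -16*b^2 + b*(12*r - 2)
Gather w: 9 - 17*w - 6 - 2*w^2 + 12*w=-2*w^2 - 5*w + 3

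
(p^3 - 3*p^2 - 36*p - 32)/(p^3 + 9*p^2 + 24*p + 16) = (p - 8)/(p + 4)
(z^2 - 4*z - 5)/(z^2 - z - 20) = (z + 1)/(z + 4)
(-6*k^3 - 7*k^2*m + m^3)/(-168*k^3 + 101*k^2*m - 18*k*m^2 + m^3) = (2*k^2 + 3*k*m + m^2)/(56*k^2 - 15*k*m + m^2)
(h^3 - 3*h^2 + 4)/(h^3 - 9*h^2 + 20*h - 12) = (h^2 - h - 2)/(h^2 - 7*h + 6)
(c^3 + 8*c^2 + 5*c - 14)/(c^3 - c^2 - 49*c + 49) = (c + 2)/(c - 7)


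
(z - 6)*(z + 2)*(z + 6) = z^3 + 2*z^2 - 36*z - 72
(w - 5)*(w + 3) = w^2 - 2*w - 15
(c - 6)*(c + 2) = c^2 - 4*c - 12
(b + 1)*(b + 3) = b^2 + 4*b + 3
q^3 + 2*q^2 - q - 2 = (q - 1)*(q + 1)*(q + 2)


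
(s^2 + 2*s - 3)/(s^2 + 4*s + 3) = (s - 1)/(s + 1)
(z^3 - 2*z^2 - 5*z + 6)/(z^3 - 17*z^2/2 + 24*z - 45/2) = 2*(z^2 + z - 2)/(2*z^2 - 11*z + 15)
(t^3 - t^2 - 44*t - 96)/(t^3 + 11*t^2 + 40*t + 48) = (t - 8)/(t + 4)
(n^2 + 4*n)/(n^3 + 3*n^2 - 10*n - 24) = n/(n^2 - n - 6)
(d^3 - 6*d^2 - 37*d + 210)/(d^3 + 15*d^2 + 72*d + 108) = (d^2 - 12*d + 35)/(d^2 + 9*d + 18)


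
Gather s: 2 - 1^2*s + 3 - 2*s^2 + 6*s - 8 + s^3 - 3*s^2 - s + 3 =s^3 - 5*s^2 + 4*s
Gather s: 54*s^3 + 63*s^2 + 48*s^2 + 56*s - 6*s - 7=54*s^3 + 111*s^2 + 50*s - 7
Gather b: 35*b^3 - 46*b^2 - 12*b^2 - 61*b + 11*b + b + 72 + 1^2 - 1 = 35*b^3 - 58*b^2 - 49*b + 72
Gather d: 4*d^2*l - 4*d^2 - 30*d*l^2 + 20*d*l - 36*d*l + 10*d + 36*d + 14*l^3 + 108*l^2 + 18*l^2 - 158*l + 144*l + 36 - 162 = d^2*(4*l - 4) + d*(-30*l^2 - 16*l + 46) + 14*l^3 + 126*l^2 - 14*l - 126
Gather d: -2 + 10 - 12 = -4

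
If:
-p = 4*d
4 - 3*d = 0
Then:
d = 4/3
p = -16/3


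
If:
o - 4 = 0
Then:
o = 4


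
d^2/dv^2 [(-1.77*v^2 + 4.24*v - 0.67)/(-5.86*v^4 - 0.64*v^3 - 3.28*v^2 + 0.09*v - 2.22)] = (364.686552*v^8 - 1707.3696*v^7 + 139.131856*v^6 - 412.81236*v^5 - 383.743776*v^4 + 998.388056*v^3 - 66.6170400000001*v^2 + 178.345584*v + 6.005742)/(201.230056*v^12 + 65.932032*v^11 + 345.102432*v^10 + 64.798324*v^9 + 419.839656*v^8 + 60.121632*v^7 + 293.045374*v^6 + 18.04716*v^5 + 157.604688*v^4 + 5.529735*v^3 + 48.549402*v^2 - 1.330668*v + 10.941048)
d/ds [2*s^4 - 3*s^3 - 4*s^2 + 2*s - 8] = 8*s^3 - 9*s^2 - 8*s + 2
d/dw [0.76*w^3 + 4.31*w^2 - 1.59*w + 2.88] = 2.28*w^2 + 8.62*w - 1.59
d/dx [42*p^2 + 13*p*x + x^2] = 13*p + 2*x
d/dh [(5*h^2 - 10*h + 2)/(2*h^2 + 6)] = (5*h^2 + 13*h - 15)/(h^4 + 6*h^2 + 9)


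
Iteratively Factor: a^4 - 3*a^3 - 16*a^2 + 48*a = (a + 4)*(a^3 - 7*a^2 + 12*a) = a*(a + 4)*(a^2 - 7*a + 12) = a*(a - 4)*(a + 4)*(a - 3)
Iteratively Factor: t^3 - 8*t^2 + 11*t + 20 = (t - 4)*(t^2 - 4*t - 5) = (t - 5)*(t - 4)*(t + 1)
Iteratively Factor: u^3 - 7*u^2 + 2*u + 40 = (u + 2)*(u^2 - 9*u + 20) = (u - 5)*(u + 2)*(u - 4)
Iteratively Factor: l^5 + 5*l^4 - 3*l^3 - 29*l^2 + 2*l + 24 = (l + 3)*(l^4 + 2*l^3 - 9*l^2 - 2*l + 8) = (l + 3)*(l + 4)*(l^3 - 2*l^2 - l + 2) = (l - 2)*(l + 3)*(l + 4)*(l^2 - 1) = (l - 2)*(l - 1)*(l + 3)*(l + 4)*(l + 1)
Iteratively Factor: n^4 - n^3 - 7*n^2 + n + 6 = (n + 2)*(n^3 - 3*n^2 - n + 3) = (n - 1)*(n + 2)*(n^2 - 2*n - 3) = (n - 1)*(n + 1)*(n + 2)*(n - 3)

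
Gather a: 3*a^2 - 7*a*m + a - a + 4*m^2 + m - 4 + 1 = 3*a^2 - 7*a*m + 4*m^2 + m - 3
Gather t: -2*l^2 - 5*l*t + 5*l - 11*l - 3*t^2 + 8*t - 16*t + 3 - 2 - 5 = -2*l^2 - 6*l - 3*t^2 + t*(-5*l - 8) - 4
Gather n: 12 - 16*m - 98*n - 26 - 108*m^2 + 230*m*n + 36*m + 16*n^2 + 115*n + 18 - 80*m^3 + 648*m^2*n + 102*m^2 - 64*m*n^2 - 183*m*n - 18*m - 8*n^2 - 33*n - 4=-80*m^3 - 6*m^2 + 2*m + n^2*(8 - 64*m) + n*(648*m^2 + 47*m - 16)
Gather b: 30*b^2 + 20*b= 30*b^2 + 20*b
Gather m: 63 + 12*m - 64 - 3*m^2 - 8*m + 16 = -3*m^2 + 4*m + 15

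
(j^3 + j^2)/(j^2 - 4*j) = j*(j + 1)/(j - 4)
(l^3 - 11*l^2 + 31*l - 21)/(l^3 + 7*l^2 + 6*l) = (l^3 - 11*l^2 + 31*l - 21)/(l*(l^2 + 7*l + 6))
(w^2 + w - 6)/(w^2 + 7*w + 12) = (w - 2)/(w + 4)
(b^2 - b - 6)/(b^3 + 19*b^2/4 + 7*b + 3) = 4*(b - 3)/(4*b^2 + 11*b + 6)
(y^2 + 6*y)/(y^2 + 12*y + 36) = y/(y + 6)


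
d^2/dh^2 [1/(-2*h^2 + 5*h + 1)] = 2*(-4*h^2 + 10*h + (4*h - 5)^2 + 2)/(-2*h^2 + 5*h + 1)^3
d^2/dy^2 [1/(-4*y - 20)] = -1/(2*(y + 5)^3)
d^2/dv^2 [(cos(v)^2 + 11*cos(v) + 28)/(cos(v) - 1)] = (-4*sin(v)^4 + 180*sin(v)^2 - 147*cos(v) + 3*cos(3*v) + 144)/(4*(cos(v) - 1)^3)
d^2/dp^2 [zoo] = 0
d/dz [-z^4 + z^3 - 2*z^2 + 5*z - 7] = -4*z^3 + 3*z^2 - 4*z + 5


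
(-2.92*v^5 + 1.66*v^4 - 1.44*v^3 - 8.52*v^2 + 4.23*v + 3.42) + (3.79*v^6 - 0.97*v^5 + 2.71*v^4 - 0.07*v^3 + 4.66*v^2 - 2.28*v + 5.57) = 3.79*v^6 - 3.89*v^5 + 4.37*v^4 - 1.51*v^3 - 3.86*v^2 + 1.95*v + 8.99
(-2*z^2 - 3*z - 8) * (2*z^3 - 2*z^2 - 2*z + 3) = -4*z^5 - 2*z^4 - 6*z^3 + 16*z^2 + 7*z - 24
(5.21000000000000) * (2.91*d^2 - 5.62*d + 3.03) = 15.1611*d^2 - 29.2802*d + 15.7863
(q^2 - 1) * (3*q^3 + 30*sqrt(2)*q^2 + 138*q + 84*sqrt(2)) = 3*q^5 + 30*sqrt(2)*q^4 + 135*q^3 + 54*sqrt(2)*q^2 - 138*q - 84*sqrt(2)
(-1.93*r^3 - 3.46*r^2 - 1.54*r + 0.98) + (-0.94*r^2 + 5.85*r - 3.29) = -1.93*r^3 - 4.4*r^2 + 4.31*r - 2.31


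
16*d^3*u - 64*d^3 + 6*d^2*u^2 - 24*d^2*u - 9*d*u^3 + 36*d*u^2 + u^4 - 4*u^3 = (-8*d + u)*(-2*d + u)*(d + u)*(u - 4)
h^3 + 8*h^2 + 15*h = h*(h + 3)*(h + 5)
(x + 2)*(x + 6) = x^2 + 8*x + 12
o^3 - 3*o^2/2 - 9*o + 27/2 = (o - 3)*(o - 3/2)*(o + 3)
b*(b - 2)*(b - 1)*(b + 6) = b^4 + 3*b^3 - 16*b^2 + 12*b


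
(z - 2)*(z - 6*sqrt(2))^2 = z^3 - 12*sqrt(2)*z^2 - 2*z^2 + 24*sqrt(2)*z + 72*z - 144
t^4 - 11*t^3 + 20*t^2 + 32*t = t*(t - 8)*(t - 4)*(t + 1)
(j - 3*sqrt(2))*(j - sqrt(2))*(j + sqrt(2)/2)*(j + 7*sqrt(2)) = j^4 + 7*sqrt(2)*j^3/2 - 47*j^2 + 17*sqrt(2)*j + 42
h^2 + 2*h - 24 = (h - 4)*(h + 6)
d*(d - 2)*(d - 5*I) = d^3 - 2*d^2 - 5*I*d^2 + 10*I*d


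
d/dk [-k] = -1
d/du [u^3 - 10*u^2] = u*(3*u - 20)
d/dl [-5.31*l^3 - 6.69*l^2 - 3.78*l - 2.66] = -15.93*l^2 - 13.38*l - 3.78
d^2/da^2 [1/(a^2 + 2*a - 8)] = 2*(-a^2 - 2*a + 4*(a + 1)^2 + 8)/(a^2 + 2*a - 8)^3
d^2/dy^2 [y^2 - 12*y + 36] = 2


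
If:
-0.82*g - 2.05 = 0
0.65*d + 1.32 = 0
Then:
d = -2.03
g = -2.50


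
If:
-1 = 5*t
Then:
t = -1/5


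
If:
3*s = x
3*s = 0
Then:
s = 0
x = 0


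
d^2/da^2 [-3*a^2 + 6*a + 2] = -6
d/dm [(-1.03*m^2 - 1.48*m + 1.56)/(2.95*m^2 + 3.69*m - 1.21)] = (0.565300000000001*m^2 - 6.7114*m - 3.9656)/(8.7025*m^4 + 21.771*m^3 + 6.4771*m^2 - 8.9298*m + 1.4641)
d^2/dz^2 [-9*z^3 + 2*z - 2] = -54*z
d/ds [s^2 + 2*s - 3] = 2*s + 2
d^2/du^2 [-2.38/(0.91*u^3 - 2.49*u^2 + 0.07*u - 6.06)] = ((12.9948*u - 11.8524)*(0.91*u^3 - 2.49*u^2 + 0.07*u - 6.06) - 2.38*(2.73*u^2 - 4.98*u + 0.07)*(5.46*u^2 - 9.96*u + 0.14))/(0.91*u^3 - 2.49*u^2 + 0.07*u - 6.06)^3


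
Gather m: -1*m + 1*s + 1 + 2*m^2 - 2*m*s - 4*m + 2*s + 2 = 2*m^2 + m*(-2*s - 5) + 3*s + 3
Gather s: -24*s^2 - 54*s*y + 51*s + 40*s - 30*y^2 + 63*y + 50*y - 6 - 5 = -24*s^2 + s*(91 - 54*y) - 30*y^2 + 113*y - 11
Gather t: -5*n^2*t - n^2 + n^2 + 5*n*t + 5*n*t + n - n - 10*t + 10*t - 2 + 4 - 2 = t*(-5*n^2 + 10*n)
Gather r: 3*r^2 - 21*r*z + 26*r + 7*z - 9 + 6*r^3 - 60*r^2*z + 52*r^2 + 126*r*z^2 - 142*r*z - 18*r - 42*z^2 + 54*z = 6*r^3 + r^2*(55 - 60*z) + r*(126*z^2 - 163*z + 8) - 42*z^2 + 61*z - 9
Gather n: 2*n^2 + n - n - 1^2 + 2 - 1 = 2*n^2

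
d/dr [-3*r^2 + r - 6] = 1 - 6*r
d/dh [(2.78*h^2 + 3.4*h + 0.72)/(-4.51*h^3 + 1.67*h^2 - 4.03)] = (12.5378*h^4 + 30.668*h^3 + 4.0636*h^2 - 24.8116*h - 13.702)/(20.3401*h^6 - 15.0634*h^5 + 2.7889*h^4 + 36.3506*h^3 - 13.4602*h^2 + 16.2409)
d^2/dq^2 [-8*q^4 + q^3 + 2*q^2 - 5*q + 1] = -96*q^2 + 6*q + 4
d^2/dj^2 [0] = 0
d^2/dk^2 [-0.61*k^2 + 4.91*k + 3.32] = -1.22000000000000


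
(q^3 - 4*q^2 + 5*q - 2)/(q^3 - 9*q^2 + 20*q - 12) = (q - 1)/(q - 6)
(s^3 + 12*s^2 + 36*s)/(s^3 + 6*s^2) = (s + 6)/s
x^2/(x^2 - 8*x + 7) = x^2/(x^2 - 8*x + 7)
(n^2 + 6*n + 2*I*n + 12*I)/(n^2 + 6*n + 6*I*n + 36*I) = (n + 2*I)/(n + 6*I)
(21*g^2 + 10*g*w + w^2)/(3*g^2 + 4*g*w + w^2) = (7*g + w)/(g + w)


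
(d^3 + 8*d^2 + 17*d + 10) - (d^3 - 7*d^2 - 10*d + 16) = 15*d^2 + 27*d - 6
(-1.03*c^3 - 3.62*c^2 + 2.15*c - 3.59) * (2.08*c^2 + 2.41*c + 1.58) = -2.1424*c^5 - 10.0119*c^4 - 5.8796*c^3 - 8.0053*c^2 - 5.2549*c - 5.6722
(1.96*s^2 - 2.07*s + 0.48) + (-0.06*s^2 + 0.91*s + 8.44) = 1.9*s^2 - 1.16*s + 8.92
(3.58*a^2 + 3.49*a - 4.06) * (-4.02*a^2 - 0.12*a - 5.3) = -14.3916*a^4 - 14.4594*a^3 - 3.0716*a^2 - 18.0098*a + 21.518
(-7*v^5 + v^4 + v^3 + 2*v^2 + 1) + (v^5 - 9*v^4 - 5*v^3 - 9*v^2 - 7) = -6*v^5 - 8*v^4 - 4*v^3 - 7*v^2 - 6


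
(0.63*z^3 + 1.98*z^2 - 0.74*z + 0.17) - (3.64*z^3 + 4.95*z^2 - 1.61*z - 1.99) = -3.01*z^3 - 2.97*z^2 + 0.87*z + 2.16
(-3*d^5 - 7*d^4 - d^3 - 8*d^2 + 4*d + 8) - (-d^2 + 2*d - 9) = -3*d^5 - 7*d^4 - d^3 - 7*d^2 + 2*d + 17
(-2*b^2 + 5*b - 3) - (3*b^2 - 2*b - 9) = -5*b^2 + 7*b + 6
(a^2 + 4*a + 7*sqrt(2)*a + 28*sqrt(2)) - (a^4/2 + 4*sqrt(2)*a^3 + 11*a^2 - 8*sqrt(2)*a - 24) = -a^4/2 - 4*sqrt(2)*a^3 - 10*a^2 + 4*a + 15*sqrt(2)*a + 24 + 28*sqrt(2)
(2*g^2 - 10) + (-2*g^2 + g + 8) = g - 2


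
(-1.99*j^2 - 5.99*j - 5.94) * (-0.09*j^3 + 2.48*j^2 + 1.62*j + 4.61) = 0.1791*j^5 - 4.3961*j^4 - 17.5444*j^3 - 33.6089*j^2 - 37.2367*j - 27.3834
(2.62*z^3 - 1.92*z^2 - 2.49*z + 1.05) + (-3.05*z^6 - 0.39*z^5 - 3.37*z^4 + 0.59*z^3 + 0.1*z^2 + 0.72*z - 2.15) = -3.05*z^6 - 0.39*z^5 - 3.37*z^4 + 3.21*z^3 - 1.82*z^2 - 1.77*z - 1.1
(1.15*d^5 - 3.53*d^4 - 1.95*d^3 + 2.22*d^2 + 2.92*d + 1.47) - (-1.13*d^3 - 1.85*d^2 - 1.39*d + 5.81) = 1.15*d^5 - 3.53*d^4 - 0.82*d^3 + 4.07*d^2 + 4.31*d - 4.34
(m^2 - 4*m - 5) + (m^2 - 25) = 2*m^2 - 4*m - 30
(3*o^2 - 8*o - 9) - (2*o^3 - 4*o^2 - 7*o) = -2*o^3 + 7*o^2 - o - 9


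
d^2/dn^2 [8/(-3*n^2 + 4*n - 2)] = 16*(9*n^2 - 12*n - 4*(3*n - 2)^2 + 6)/(3*n^2 - 4*n + 2)^3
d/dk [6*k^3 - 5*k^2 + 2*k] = 18*k^2 - 10*k + 2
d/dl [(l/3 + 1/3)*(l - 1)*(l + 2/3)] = l^2 + 4*l/9 - 1/3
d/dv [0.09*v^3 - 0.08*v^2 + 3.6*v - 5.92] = 0.27*v^2 - 0.16*v + 3.6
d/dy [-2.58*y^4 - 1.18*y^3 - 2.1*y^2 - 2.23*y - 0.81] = -10.32*y^3 - 3.54*y^2 - 4.2*y - 2.23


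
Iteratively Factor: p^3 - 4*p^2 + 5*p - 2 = (p - 2)*(p^2 - 2*p + 1) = (p - 2)*(p - 1)*(p - 1)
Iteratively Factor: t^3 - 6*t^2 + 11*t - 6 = (t - 3)*(t^2 - 3*t + 2) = (t - 3)*(t - 2)*(t - 1)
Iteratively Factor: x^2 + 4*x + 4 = (x + 2)*(x + 2)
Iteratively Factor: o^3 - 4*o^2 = (o)*(o^2 - 4*o) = o*(o - 4)*(o)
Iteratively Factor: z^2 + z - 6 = (z + 3)*(z - 2)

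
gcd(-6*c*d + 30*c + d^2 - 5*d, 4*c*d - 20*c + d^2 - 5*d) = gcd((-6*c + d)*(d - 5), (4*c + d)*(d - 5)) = d - 5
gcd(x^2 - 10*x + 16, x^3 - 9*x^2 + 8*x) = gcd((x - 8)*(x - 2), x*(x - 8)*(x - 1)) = x - 8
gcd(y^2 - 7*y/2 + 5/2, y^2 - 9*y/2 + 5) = y - 5/2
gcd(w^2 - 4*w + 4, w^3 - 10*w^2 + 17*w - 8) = 1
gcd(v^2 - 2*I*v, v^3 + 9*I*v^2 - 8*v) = v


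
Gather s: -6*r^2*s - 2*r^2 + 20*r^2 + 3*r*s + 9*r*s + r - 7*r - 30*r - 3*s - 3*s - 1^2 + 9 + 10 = 18*r^2 - 36*r + s*(-6*r^2 + 12*r - 6) + 18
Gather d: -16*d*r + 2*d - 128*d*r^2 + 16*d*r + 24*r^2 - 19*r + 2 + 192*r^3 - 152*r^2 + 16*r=d*(2 - 128*r^2) + 192*r^3 - 128*r^2 - 3*r + 2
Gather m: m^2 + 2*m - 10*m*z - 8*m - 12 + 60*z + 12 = m^2 + m*(-10*z - 6) + 60*z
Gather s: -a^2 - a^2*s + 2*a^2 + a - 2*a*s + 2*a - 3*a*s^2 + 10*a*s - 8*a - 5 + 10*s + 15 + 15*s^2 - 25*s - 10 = a^2 - 5*a + s^2*(15 - 3*a) + s*(-a^2 + 8*a - 15)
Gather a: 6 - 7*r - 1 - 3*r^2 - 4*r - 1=-3*r^2 - 11*r + 4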